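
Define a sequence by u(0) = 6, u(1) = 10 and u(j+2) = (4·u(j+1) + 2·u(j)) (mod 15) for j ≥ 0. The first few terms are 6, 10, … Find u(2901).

0

Computing terms: u(0) = 6, u(1) = 10, u(2) = 7, u(3) = 3, u(4) = 11, u(5) = 5, u(6) = 12, u(7) = 13, u(8) = 1, u(9) = 0, u(10) = 2, u(11) = 8, u(12) = 6, u(13) = 10.
The sequence repeats with period 12.
So u(2901) = u(0 + ((2901-0) mod 12)) = u(9) = 0.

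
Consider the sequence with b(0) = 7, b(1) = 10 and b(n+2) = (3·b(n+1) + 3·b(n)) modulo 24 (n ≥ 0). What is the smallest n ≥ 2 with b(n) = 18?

7

We have b(0) = 7, b(1) = 10, b(2) = 3, b(3) = 15, b(4) = 6, b(5) = 15, b(6) = 15, b(7) = 18, b(8) = 3, b(9) = 15.
Since (b(8), b(9)) = (b(2), b(3)) = (3, 15) (two consecutive terms determine the rest), the sequence is eventually periodic: after a pre-period of length 2 it cycles with period 6.
The value 18 first appears (with n ≥ 2) at b(7).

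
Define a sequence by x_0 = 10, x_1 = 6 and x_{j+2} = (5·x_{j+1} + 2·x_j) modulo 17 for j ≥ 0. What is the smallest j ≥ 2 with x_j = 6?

9

Computing terms: x_0 = 10; x_1 = 6; x_2 = 16; x_3 = 7; x_4 = 16; x_5 = 9; x_6 = 9; x_7 = 12; x_8 = 10; x_9 = 6.
The sequence repeats with period 8.
The value 6 next appears (with j ≥ 2) at x_9.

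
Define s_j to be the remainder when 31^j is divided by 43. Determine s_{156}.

Computing terms: s_1 = 31; s_2 = 15; s_3 = 35; s_4 = 10; s_5 = 9; s_6 = 21; s_7 = 6; s_8 = 14; s_9 = 4; s_{10} = 38; s_{11} = 17; s_{12} = 11; s_{13} = 40; s_{14} = 36; s_{15} = 41; s_{16} = 24; s_{17} = 13; s_{18} = 16; s_{19} = 23; s_{20} = 25; s_{21} = 1; s_{22} = 31.
The sequence repeats with period 21.
(156 - 1) mod 21 = 8, so s_{156} = s_9 = 4.

4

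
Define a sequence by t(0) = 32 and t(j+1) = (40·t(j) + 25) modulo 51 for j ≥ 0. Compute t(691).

48

Computing terms: t(0) = 32, t(1) = 30, t(2) = 1, t(3) = 14, t(4) = 24, t(5) = 16, t(6) = 2, t(7) = 3, t(8) = 43, t(9) = 11, t(10) = 6, t(11) = 10, t(12) = 17, t(13) = 42, t(14) = 22, t(15) = 38, t(16) = 15, t(17) = 13, t(18) = 35, t(19) = 48, t(20) = 7, t(21) = 50, t(22) = 36, t(23) = 37, t(24) = 26, t(25) = 45, t(26) = 40, t(27) = 44, t(28) = 0, t(29) = 25, t(30) = 5, t(31) = 21, t(32) = 49, t(33) = 47, t(34) = 18, t(35) = 31, t(36) = 41, t(37) = 33, t(38) = 19, t(39) = 20, t(40) = 9, t(41) = 28, t(42) = 23, t(43) = 27, t(44) = 34, t(45) = 8, t(46) = 39, t(47) = 4, t(48) = 32.
Since t(48) = t(0) = 32, the sequence is periodic with period 48.
(691 - 0) mod 48 = 19, so t(691) = t(19) = 48.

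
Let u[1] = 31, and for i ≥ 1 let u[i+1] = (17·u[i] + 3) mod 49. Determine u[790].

Listing terms: u[1] = 31,  u[2] = 40,  u[3] = 46,  u[4] = 1,  u[5] = 20,  u[6] = 0,  u[7] = 3,  u[8] = 5,  u[9] = 39,  u[10] = 29,  u[11] = 6,  u[12] = 7,  u[13] = 24,  u[14] = 19,  u[15] = 32,  u[16] = 8,  u[17] = 41,  u[18] = 14,  u[19] = 45,  u[20] = 33,  u[21] = 25,  u[22] = 36,  u[23] = 27,  u[24] = 21,  u[25] = 17,  u[26] = 47,  u[27] = 18,  u[28] = 15,  u[29] = 13,  u[30] = 28,  u[31] = 38,  u[32] = 12,  u[33] = 11,  u[34] = 43,  u[35] = 48,  u[36] = 35,  u[37] = 10,  u[38] = 26,  u[39] = 4,  u[40] = 22,  u[41] = 34,  u[42] = 42,  u[43] = 31.
Since u[43] = u[1] = 31, the sequence is periodic with period 42.
So u[790] = u[1 + ((790-1) mod 42)] = u[34] = 43.

43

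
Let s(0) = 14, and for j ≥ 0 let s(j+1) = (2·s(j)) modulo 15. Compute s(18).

We have s(0) = 14,  s(1) = 13,  s(2) = 11,  s(3) = 7,  s(4) = 14.
The sequence repeats with period 4.
(18 - 0) mod 4 = 2, so s(18) = s(2) = 11.

11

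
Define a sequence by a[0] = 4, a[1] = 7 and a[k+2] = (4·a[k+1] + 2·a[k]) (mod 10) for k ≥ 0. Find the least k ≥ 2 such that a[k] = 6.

We have a[0] = 4; a[1] = 7; a[2] = 6; a[3] = 8; a[4] = 4; a[5] = 2; a[6] = 6; a[7] = 8.
Since (a[6], a[7]) = (a[2], a[3]) = (6, 8) (two consecutive terms determine the rest), the sequence is eventually periodic: after a pre-period of length 2 it cycles with period 4.
The value 6 first appears (with k ≥ 2) at a[2].

2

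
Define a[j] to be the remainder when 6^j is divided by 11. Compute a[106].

Computing terms: a[0] = 1, a[1] = 6, a[2] = 3, a[3] = 7, a[4] = 9, a[5] = 10, a[6] = 5, a[7] = 8, a[8] = 4, a[9] = 2, a[10] = 1.
The sequence repeats with period 10.
So a[106] = a[0 + ((106-0) mod 10)] = a[6] = 5.

5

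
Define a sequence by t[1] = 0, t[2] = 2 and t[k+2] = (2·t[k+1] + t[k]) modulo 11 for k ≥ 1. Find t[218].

2

We have t[1] = 0, t[2] = 2, t[3] = 4, t[4] = 10, t[5] = 2, t[6] = 3, t[7] = 8, t[8] = 8, t[9] = 2, t[10] = 1, t[11] = 4, t[12] = 9, t[13] = 0, t[14] = 9, t[15] = 7, t[16] = 1, t[17] = 9, t[18] = 8, t[19] = 3, t[20] = 3, t[21] = 9, t[22] = 10, t[23] = 7, t[24] = 2, t[25] = 0, t[26] = 2.
The sequence repeats with period 24.
So t[218] = t[1 + ((218-1) mod 24)] = t[2] = 2.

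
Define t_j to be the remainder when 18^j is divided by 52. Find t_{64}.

We have t_1 = 18,  t_2 = 12,  t_3 = 8,  t_4 = 40,  t_5 = 44,  t_6 = 12.
Since t_6 = t_2 = 12, the sequence is eventually periodic: after a pre-period of length 1 it cycles with period 4.
For j ≥ 2, t_j depends only on (j - 2) mod 4. (64 - 2) mod 4 = 2, so t_{64} = t_4 = 40.

40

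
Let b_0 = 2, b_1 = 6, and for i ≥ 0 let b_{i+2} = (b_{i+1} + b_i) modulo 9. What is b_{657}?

3

Listing terms: b_0 = 2,  b_1 = 6,  b_2 = 8,  b_3 = 5,  b_4 = 4,  b_5 = 0,  b_6 = 4,  b_7 = 4,  b_8 = 8,  b_9 = 3,  b_{10} = 2,  b_{11} = 5,  b_{12} = 7,  b_{13} = 3,  b_{14} = 1,  b_{15} = 4,  b_{16} = 5,  b_{17} = 0,  b_{18} = 5,  b_{19} = 5,  b_{20} = 1,  b_{21} = 6,  b_{22} = 7,  b_{23} = 4,  b_{24} = 2,  b_{25} = 6.
Since (b_{24}, b_{25}) = (b_0, b_1) = (2, 6) (two consecutive terms determine the rest), the sequence is periodic with period 24.
(657 - 0) mod 24 = 9, so b_{657} = b_9 = 3.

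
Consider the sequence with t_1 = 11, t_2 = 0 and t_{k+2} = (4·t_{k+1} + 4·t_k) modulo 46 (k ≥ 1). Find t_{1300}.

Listing terms: t_1 = 11; t_2 = 0; t_3 = 44; t_4 = 38; t_5 = 6; t_6 = 38; t_7 = 38; t_8 = 28; t_9 = 34; t_{10} = 18; t_{11} = 24; t_{12} = 30; t_{13} = 32; t_{14} = 18; t_{15} = 16; t_{16} = 44; t_{17} = 10; t_{18} = 32; t_{19} = 30; t_{20} = 18; t_{21} = 8; t_{22} = 12; t_{23} = 34; t_{24} = 0; t_{25} = 44.
Since (t_{24}, t_{25}) = (t_2, t_3) = (0, 44) (two consecutive terms determine the rest), the sequence is eventually periodic: after a pre-period of length 1 it cycles with period 22.
For k ≥ 2, t_k depends only on (k - 2) mod 22. (1300 - 2) mod 22 = 0, so t_{1300} = t_2 = 0.

0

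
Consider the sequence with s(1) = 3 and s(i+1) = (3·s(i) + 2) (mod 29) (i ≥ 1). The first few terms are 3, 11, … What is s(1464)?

Listing terms: s(1) = 3,  s(2) = 11,  s(3) = 6,  s(4) = 20,  s(5) = 4,  s(6) = 14,  s(7) = 15,  s(8) = 18,  s(9) = 27,  s(10) = 25,  s(11) = 19,  s(12) = 1,  s(13) = 5,  s(14) = 17,  s(15) = 24,  s(16) = 16,  s(17) = 21,  s(18) = 7,  s(19) = 23,  s(20) = 13,  s(21) = 12,  s(22) = 9,  s(23) = 0,  s(24) = 2,  s(25) = 8,  s(26) = 26,  s(27) = 22,  s(28) = 10,  s(29) = 3.
The sequence repeats with period 28.
So s(1464) = s(1 + ((1464-1) mod 28)) = s(8) = 18.

18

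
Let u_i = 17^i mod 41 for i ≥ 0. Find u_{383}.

7

u_0 = 1, u_1 = 17, u_2 = 2, u_3 = 34, u_4 = 4, u_5 = 27, u_6 = 8, u_7 = 13, u_8 = 16, u_9 = 26, u_{10} = 32, u_{11} = 11, u_{12} = 23, u_{13} = 22, u_{14} = 5, u_{15} = 3, u_{16} = 10, u_{17} = 6, u_{18} = 20, u_{19} = 12, u_{20} = 40, u_{21} = 24, u_{22} = 39, u_{23} = 7, u_{24} = 37, u_{25} = 14, u_{26} = 33, u_{27} = 28, u_{28} = 25, u_{29} = 15, u_{30} = 9, u_{31} = 30, u_{32} = 18, u_{33} = 19, u_{34} = 36, u_{35} = 38, u_{36} = 31, u_{37} = 35, u_{38} = 21, u_{39} = 29, u_{40} = 1.
The sequence repeats with period 40.
So u_{383} = u_{0 + ((383-0) mod 40)} = u_{23} = 7.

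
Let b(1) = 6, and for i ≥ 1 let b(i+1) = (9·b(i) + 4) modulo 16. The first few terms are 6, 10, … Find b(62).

Computing terms: b(1) = 6, b(2) = 10, b(3) = 14, b(4) = 2, b(5) = 6.
The sequence repeats with period 4.
(62 - 1) mod 4 = 1, so b(62) = b(2) = 10.

10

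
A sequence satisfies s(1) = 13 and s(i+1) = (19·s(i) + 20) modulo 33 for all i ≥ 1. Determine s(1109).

12

s(1) = 13,  s(2) = 3,  s(3) = 11,  s(4) = 31,  s(5) = 15,  s(6) = 8,  s(7) = 7,  s(8) = 21,  s(9) = 23,  s(10) = 28,  s(11) = 24,  s(12) = 14,  s(13) = 22,  s(14) = 9,  s(15) = 26,  s(16) = 19,  s(17) = 18,  s(18) = 32,  s(19) = 1,  s(20) = 6,  s(21) = 2,  s(22) = 25,  s(23) = 0,  s(24) = 20,  s(25) = 4,  s(26) = 30,  s(27) = 29,  s(28) = 10,  s(29) = 12,  s(30) = 17,  s(31) = 13.
Since s(31) = s(1) = 13, the sequence is periodic with period 30.
So s(1109) = s(1 + ((1109-1) mod 30)) = s(29) = 12.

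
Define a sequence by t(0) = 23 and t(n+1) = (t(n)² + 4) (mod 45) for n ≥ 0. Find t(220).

38

t(0) = 23; t(1) = 38; t(2) = 8; t(3) = 23.
Since t(3) = t(0) = 23, the sequence is periodic with period 3.
So t(220) = t(0 + ((220-0) mod 3)) = t(1) = 38.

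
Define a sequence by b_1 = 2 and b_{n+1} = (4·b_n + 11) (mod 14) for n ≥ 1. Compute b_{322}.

9

We have b_1 = 2; b_2 = 5; b_3 = 3; b_4 = 9; b_5 = 5.
Since b_5 = b_2 = 5, the sequence is eventually periodic: after a pre-period of length 1 it cycles with period 3.
For n ≥ 2, b_n depends only on (n - 2) mod 3. (322 - 2) mod 3 = 2, so b_{322} = b_4 = 9.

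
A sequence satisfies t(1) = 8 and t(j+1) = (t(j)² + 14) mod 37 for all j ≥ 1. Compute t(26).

Computing terms: t(1) = 8; t(2) = 4; t(3) = 30; t(4) = 26; t(5) = 24; t(6) = 35; t(7) = 18; t(8) = 5; t(9) = 2; t(10) = 18.
Since t(10) = t(7) = 18, the sequence is eventually periodic: after a pre-period of length 6 it cycles with period 3.
For j ≥ 7, t(j) depends only on (j - 7) mod 3. (26 - 7) mod 3 = 1, so t(26) = t(8) = 5.

5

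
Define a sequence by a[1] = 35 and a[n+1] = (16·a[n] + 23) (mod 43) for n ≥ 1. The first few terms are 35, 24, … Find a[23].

We have a[1] = 35, a[2] = 24, a[3] = 20, a[4] = 42, a[5] = 7, a[6] = 6, a[7] = 33, a[8] = 35.
The sequence repeats with period 7.
So a[23] = a[1 + ((23-1) mod 7)] = a[2] = 24.

24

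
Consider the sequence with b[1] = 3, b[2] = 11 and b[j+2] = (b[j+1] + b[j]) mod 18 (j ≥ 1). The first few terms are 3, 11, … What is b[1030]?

13

b[1] = 3, b[2] = 11, b[3] = 14, b[4] = 7, b[5] = 3, b[6] = 10, b[7] = 13, b[8] = 5, b[9] = 0, b[10] = 5, b[11] = 5, b[12] = 10, b[13] = 15, b[14] = 7, b[15] = 4, b[16] = 11, b[17] = 15, b[18] = 8, b[19] = 5, b[20] = 13, b[21] = 0, b[22] = 13, b[23] = 13, b[24] = 8, b[25] = 3, b[26] = 11.
Since (b[25], b[26]) = (b[1], b[2]) = (3, 11) (two consecutive terms determine the rest), the sequence is periodic with period 24.
So b[1030] = b[1 + ((1030-1) mod 24)] = b[22] = 13.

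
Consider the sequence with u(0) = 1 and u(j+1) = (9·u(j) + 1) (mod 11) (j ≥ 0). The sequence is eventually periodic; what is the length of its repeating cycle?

u(0) = 1, u(1) = 10, u(2) = 3, u(3) = 6, u(4) = 0, u(5) = 1.
Since u(5) = u(0) = 1, the sequence is periodic with period 5.

5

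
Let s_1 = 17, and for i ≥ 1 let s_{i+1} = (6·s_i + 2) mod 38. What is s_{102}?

s_1 = 17,  s_2 = 28,  s_3 = 18,  s_4 = 34,  s_5 = 16,  s_6 = 22,  s_7 = 20,  s_8 = 8,  s_9 = 12,  s_{10} = 36,  s_{11} = 28.
Since s_{11} = s_2 = 28, the sequence is eventually periodic: after a pre-period of length 1 it cycles with period 9.
For i ≥ 2, s_i depends only on (i - 2) mod 9. (102 - 2) mod 9 = 1, so s_{102} = s_3 = 18.

18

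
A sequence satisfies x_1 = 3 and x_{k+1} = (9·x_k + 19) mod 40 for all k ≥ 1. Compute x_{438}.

Listing terms: x_1 = 3, x_2 = 6, x_3 = 33, x_4 = 36, x_5 = 23, x_6 = 26, x_7 = 13, x_8 = 16, x_9 = 3.
The sequence repeats with period 8.
(438 - 1) mod 8 = 5, so x_{438} = x_6 = 26.

26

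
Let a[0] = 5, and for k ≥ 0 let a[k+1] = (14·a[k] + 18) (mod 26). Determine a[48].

Computing terms: a[0] = 5; a[1] = 10; a[2] = 2; a[3] = 20; a[4] = 12; a[5] = 4; a[6] = 22; a[7] = 14; a[8] = 6; a[9] = 24; a[10] = 16; a[11] = 8; a[12] = 0; a[13] = 18; a[14] = 10.
Since a[14] = a[1] = 10, the sequence is eventually periodic: after a pre-period of length 1 it cycles with period 13.
For k ≥ 1, a[k] depends only on (k - 1) mod 13. (48 - 1) mod 13 = 8, so a[48] = a[9] = 24.

24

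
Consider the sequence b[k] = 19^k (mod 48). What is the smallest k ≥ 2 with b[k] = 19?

5

b[1] = 19, b[2] = 25, b[3] = 43, b[4] = 1, b[5] = 19.
The sequence repeats with period 4.
The value 19 next appears (with k ≥ 2) at b[5].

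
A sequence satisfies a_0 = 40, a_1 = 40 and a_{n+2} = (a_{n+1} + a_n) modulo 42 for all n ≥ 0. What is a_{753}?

40

a_0 = 40; a_1 = 40; a_2 = 38; a_3 = 36; a_4 = 32; a_5 = 26; a_6 = 16; a_7 = 0; a_8 = 16; a_9 = 16; a_{10} = 32; a_{11} = 6; a_{12} = 38; a_{13} = 2; a_{14} = 40; a_{15} = 0; a_{16} = 40; a_{17} = 40.
The sequence repeats with period 16.
So a_{753} = a_{0 + ((753-0) mod 16)} = a_1 = 40.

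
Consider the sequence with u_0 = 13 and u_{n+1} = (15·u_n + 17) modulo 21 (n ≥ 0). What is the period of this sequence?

We have u_0 = 13, u_1 = 2, u_2 = 5, u_3 = 8, u_4 = 11, u_5 = 14, u_6 = 17, u_7 = 20, u_8 = 2.
Since u_8 = u_1 = 2, the sequence is eventually periodic: after a pre-period of length 1 it cycles with period 7.

7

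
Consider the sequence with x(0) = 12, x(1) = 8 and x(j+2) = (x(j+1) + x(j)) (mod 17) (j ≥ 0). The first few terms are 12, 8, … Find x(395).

13

Computing terms: x(0) = 12; x(1) = 8; x(2) = 3; x(3) = 11; x(4) = 14; x(5) = 8; x(6) = 5; x(7) = 13; x(8) = 1; x(9) = 14; x(10) = 15; x(11) = 12; x(12) = 10; x(13) = 5; x(14) = 15; x(15) = 3; x(16) = 1; x(17) = 4; x(18) = 5; x(19) = 9; x(20) = 14; x(21) = 6; x(22) = 3; x(23) = 9; x(24) = 12; x(25) = 4; x(26) = 16; x(27) = 3; x(28) = 2; x(29) = 5; x(30) = 7; x(31) = 12; x(32) = 2; x(33) = 14; x(34) = 16; x(35) = 13; x(36) = 12; x(37) = 8.
The sequence repeats with period 36.
So x(395) = x(0 + ((395-0) mod 36)) = x(35) = 13.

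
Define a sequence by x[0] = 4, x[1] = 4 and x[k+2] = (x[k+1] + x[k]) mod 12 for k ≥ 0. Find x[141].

8

We have x[0] = 4; x[1] = 4; x[2] = 8; x[3] = 0; x[4] = 8; x[5] = 8; x[6] = 4; x[7] = 0; x[8] = 4; x[9] = 4.
Since (x[8], x[9]) = (x[0], x[1]) = (4, 4) (two consecutive terms determine the rest), the sequence is periodic with period 8.
(141 - 0) mod 8 = 5, so x[141] = x[5] = 8.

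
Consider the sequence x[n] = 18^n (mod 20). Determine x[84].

We have x[1] = 18; x[2] = 4; x[3] = 12; x[4] = 16; x[5] = 8; x[6] = 4.
Since x[6] = x[2] = 4, the sequence is eventually periodic: after a pre-period of length 1 it cycles with period 4.
For n ≥ 2, x[n] depends only on (n - 2) mod 4. (84 - 2) mod 4 = 2, so x[84] = x[4] = 16.

16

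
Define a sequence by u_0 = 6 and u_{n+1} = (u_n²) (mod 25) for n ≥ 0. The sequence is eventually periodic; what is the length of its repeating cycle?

Computing terms: u_0 = 6; u_1 = 11; u_2 = 21; u_3 = 16; u_4 = 6.
The sequence repeats with period 4.

4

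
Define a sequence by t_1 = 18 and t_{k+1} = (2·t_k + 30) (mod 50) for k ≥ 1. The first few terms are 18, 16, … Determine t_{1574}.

We have t_1 = 18; t_2 = 16; t_3 = 12; t_4 = 4; t_5 = 38; t_6 = 6; t_7 = 42; t_8 = 14; t_9 = 8; t_{10} = 46; t_{11} = 22; t_{12} = 24; t_{13} = 28; t_{14} = 36; t_{15} = 2; t_{16} = 34; t_{17} = 48; t_{18} = 26; t_{19} = 32; t_{20} = 44; t_{21} = 18.
The sequence repeats with period 20.
So t_{1574} = t_{1 + ((1574-1) mod 20)} = t_{14} = 36.

36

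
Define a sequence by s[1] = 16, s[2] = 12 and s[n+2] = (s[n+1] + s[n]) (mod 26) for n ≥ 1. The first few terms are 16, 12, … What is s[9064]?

22

s[1] = 16; s[2] = 12; s[3] = 2; s[4] = 14; s[5] = 16; s[6] = 4; s[7] = 20; s[8] = 24; s[9] = 18; s[10] = 16; s[11] = 8; s[12] = 24; s[13] = 6; s[14] = 4; s[15] = 10; s[16] = 14; s[17] = 24; s[18] = 12; s[19] = 10; s[20] = 22; s[21] = 6; s[22] = 2; s[23] = 8; s[24] = 10; s[25] = 18; s[26] = 2; s[27] = 20; s[28] = 22; s[29] = 16; s[30] = 12.
The sequence repeats with period 28.
So s[9064] = s[1 + ((9064-1) mod 28)] = s[20] = 22.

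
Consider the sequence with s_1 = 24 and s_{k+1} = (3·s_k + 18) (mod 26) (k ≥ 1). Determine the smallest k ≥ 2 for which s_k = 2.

Computing terms: s_1 = 24; s_2 = 12; s_3 = 2; s_4 = 24.
The sequence repeats with period 3.
The value 2 first appears (with k ≥ 2) at s_3.

3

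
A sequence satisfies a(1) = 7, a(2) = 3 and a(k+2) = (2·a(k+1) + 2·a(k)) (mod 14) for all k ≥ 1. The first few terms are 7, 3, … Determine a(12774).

6

Listing terms: a(1) = 7, a(2) = 3, a(3) = 6, a(4) = 4, a(5) = 6, a(6) = 6, a(7) = 10, a(8) = 4, a(9) = 0, a(10) = 8, a(11) = 2, a(12) = 6, a(13) = 2, a(14) = 2, a(15) = 8, a(16) = 6, a(17) = 0, a(18) = 12, a(19) = 10, a(20) = 2, a(21) = 10, a(22) = 10, a(23) = 12, a(24) = 2, a(25) = 0, a(26) = 4, a(27) = 8, a(28) = 10, a(29) = 8, a(30) = 8, a(31) = 4, a(32) = 10, a(33) = 0, a(34) = 6, a(35) = 12, a(36) = 8, a(37) = 12, a(38) = 12, a(39) = 6, a(40) = 8, a(41) = 0, a(42) = 2, a(43) = 4, a(44) = 12, a(45) = 4, a(46) = 4, a(47) = 2, a(48) = 12, a(49) = 0, a(50) = 10, a(51) = 6, a(52) = 4.
Since (a(51), a(52)) = (a(3), a(4)) = (6, 4) (two consecutive terms determine the rest), the sequence is eventually periodic: after a pre-period of length 2 it cycles with period 48.
For k ≥ 3, a(k) depends only on (k - 3) mod 48. (12774 - 3) mod 48 = 3, so a(12774) = a(6) = 6.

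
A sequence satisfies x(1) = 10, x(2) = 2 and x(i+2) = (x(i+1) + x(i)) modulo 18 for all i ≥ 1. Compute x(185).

10

Computing terms: x(1) = 10; x(2) = 2; x(3) = 12; x(4) = 14; x(5) = 8; x(6) = 4; x(7) = 12; x(8) = 16; x(9) = 10; x(10) = 8; x(11) = 0; x(12) = 8; x(13) = 8; x(14) = 16; x(15) = 6; x(16) = 4; x(17) = 10; x(18) = 14; x(19) = 6; x(20) = 2; x(21) = 8; x(22) = 10; x(23) = 0; x(24) = 10; x(25) = 10; x(26) = 2.
Since (x(25), x(26)) = (x(1), x(2)) = (10, 2) (two consecutive terms determine the rest), the sequence is periodic with period 24.
So x(185) = x(1 + ((185-1) mod 24)) = x(17) = 10.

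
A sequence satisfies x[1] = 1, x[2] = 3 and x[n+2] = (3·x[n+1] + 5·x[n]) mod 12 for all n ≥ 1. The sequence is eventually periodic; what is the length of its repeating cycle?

Computing terms: x[1] = 1,  x[2] = 3,  x[3] = 2,  x[4] = 9,  x[5] = 1,  x[6] = 0,  x[7] = 5,  x[8] = 3,  x[9] = 10,  x[10] = 9,  x[11] = 5,  x[12] = 0,  x[13] = 1,  x[14] = 3.
Since (x[13], x[14]) = (x[1], x[2]) = (1, 3) (two consecutive terms determine the rest), the sequence is periodic with period 12.

12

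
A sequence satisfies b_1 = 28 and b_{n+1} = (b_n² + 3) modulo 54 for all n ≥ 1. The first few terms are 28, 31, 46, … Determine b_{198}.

Listing terms: b_1 = 28; b_2 = 31; b_3 = 46; b_4 = 13; b_5 = 10; b_6 = 49; b_7 = 28.
Since b_7 = b_1 = 28, the sequence is periodic with period 6.
So b_{198} = b_{1 + ((198-1) mod 6)} = b_6 = 49.

49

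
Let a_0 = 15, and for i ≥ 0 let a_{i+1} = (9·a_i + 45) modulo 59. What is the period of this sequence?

29

Computing terms: a_0 = 15,  a_1 = 3,  a_2 = 13,  a_3 = 44,  a_4 = 28,  a_5 = 2,  a_6 = 4,  a_7 = 22,  a_8 = 7,  a_9 = 49,  a_{10} = 14,  a_{11} = 53,  a_{12} = 50,  a_{13} = 23,  a_{14} = 16,  a_{15} = 12,  a_{16} = 35,  a_{17} = 6,  a_{18} = 40,  a_{19} = 51,  a_{20} = 32,  a_{21} = 38,  a_{22} = 33,  a_{23} = 47,  a_{24} = 55,  a_{25} = 9,  a_{26} = 8,  a_{27} = 58,  a_{28} = 36,  a_{29} = 15.
Since a_{29} = a_0 = 15, the sequence is periodic with period 29.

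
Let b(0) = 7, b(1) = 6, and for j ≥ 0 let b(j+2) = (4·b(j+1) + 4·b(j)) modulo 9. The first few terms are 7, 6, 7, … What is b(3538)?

Computing terms: b(0) = 7; b(1) = 6; b(2) = 7; b(3) = 7; b(4) = 2; b(5) = 0; b(6) = 8; b(7) = 5; b(8) = 7; b(9) = 3; b(10) = 4; b(11) = 1; b(12) = 2; b(13) = 3; b(14) = 2; b(15) = 2; b(16) = 7; b(17) = 0; b(18) = 1; b(19) = 4; b(20) = 2; b(21) = 6; b(22) = 5; b(23) = 8; b(24) = 7; b(25) = 6.
The sequence repeats with period 24.
So b(3538) = b(0 + ((3538-0) mod 24)) = b(10) = 4.

4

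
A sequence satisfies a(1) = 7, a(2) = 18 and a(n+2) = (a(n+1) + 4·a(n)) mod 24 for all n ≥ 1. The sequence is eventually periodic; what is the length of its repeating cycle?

We have a(1) = 7, a(2) = 18, a(3) = 22, a(4) = 22, a(5) = 14, a(6) = 6, a(7) = 14, a(8) = 14, a(9) = 22, a(10) = 6, a(11) = 22, a(12) = 22.
Since (a(11), a(12)) = (a(3), a(4)) = (22, 22) (two consecutive terms determine the rest), the sequence is eventually periodic: after a pre-period of length 2 it cycles with period 8.

8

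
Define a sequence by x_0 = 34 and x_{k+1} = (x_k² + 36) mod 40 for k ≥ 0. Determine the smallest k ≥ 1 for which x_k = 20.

Listing terms: x_0 = 34; x_1 = 32; x_2 = 20; x_3 = 36; x_4 = 12; x_5 = 20.
Since x_5 = x_2 = 20, the sequence is eventually periodic: after a pre-period of length 2 it cycles with period 3.
The value 20 first appears (with k ≥ 1) at x_2.

2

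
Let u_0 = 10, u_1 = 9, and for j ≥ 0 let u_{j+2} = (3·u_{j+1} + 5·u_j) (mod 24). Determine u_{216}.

We have u_0 = 10,  u_1 = 9,  u_2 = 5,  u_3 = 12,  u_4 = 13,  u_5 = 3,  u_6 = 2,  u_7 = 21,  u_8 = 1,  u_9 = 12,  u_{10} = 17,  u_{11} = 15,  u_{12} = 10,  u_{13} = 9.
Since (u_{12}, u_{13}) = (u_0, u_1) = (10, 9) (two consecutive terms determine the rest), the sequence is periodic with period 12.
So u_{216} = u_{0 + ((216-0) mod 12)} = u_0 = 10.

10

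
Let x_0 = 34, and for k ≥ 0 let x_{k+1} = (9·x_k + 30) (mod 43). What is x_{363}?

We have x_0 = 34, x_1 = 35, x_2 = 1, x_3 = 39, x_4 = 37, x_5 = 19, x_6 = 29, x_7 = 33, x_8 = 26, x_9 = 6, x_{10} = 41, x_{11} = 12, x_{12} = 9, x_{13} = 25, x_{14} = 40, x_{15} = 3, x_{16} = 14, x_{17} = 27, x_{18} = 15, x_{19} = 36, x_{20} = 10, x_{21} = 34.
Since x_{21} = x_0 = 34, the sequence is periodic with period 21.
So x_{363} = x_{0 + ((363-0) mod 21)} = x_6 = 29.

29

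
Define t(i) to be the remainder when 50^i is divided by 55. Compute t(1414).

20

t(0) = 1; t(1) = 50; t(2) = 25; t(3) = 40; t(4) = 20; t(5) = 10; t(6) = 5; t(7) = 30; t(8) = 15; t(9) = 35; t(10) = 45; t(11) = 50.
Since t(11) = t(1) = 50, the sequence is eventually periodic: after a pre-period of length 1 it cycles with period 10.
For i ≥ 1, t(i) depends only on (i - 1) mod 10. (1414 - 1) mod 10 = 3, so t(1414) = t(4) = 20.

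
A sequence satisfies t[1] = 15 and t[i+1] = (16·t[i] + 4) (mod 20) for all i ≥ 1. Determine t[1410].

Computing terms: t[1] = 15, t[2] = 4, t[3] = 8, t[4] = 12, t[5] = 16, t[6] = 0, t[7] = 4.
Since t[7] = t[2] = 4, the sequence is eventually periodic: after a pre-period of length 1 it cycles with period 5.
For i ≥ 2, t[i] depends only on (i - 2) mod 5. (1410 - 2) mod 5 = 3, so t[1410] = t[5] = 16.

16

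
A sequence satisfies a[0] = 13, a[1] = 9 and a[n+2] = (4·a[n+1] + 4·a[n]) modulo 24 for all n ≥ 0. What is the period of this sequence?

8

Computing terms: a[0] = 13; a[1] = 9; a[2] = 16; a[3] = 4; a[4] = 8; a[5] = 0; a[6] = 8; a[7] = 8; a[8] = 16; a[9] = 0; a[10] = 16; a[11] = 16; a[12] = 8; a[13] = 0.
Since (a[12], a[13]) = (a[4], a[5]) = (8, 0) (two consecutive terms determine the rest), the sequence is eventually periodic: after a pre-period of length 4 it cycles with period 8.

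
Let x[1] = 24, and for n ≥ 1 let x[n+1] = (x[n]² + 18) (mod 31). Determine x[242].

x[1] = 24; x[2] = 5; x[3] = 12; x[4] = 7; x[5] = 5.
Since x[5] = x[2] = 5, the sequence is eventually periodic: after a pre-period of length 1 it cycles with period 3.
For n ≥ 2, x[n] depends only on (n - 2) mod 3. (242 - 2) mod 3 = 0, so x[242] = x[2] = 5.

5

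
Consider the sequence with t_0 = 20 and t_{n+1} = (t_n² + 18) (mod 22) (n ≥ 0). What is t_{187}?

8

Computing terms: t_0 = 20; t_1 = 0; t_2 = 18; t_3 = 12; t_4 = 8; t_5 = 16; t_6 = 10; t_7 = 8.
Since t_7 = t_4 = 8, the sequence is eventually periodic: after a pre-period of length 4 it cycles with period 3.
For n ≥ 4, t_n depends only on (n - 4) mod 3. (187 - 4) mod 3 = 0, so t_{187} = t_4 = 8.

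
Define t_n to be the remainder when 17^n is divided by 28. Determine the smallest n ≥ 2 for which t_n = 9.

2

We have t_1 = 17; t_2 = 9; t_3 = 13; t_4 = 25; t_5 = 5; t_6 = 1; t_7 = 17.
The sequence repeats with period 6.
The value 9 first appears (with n ≥ 2) at t_2.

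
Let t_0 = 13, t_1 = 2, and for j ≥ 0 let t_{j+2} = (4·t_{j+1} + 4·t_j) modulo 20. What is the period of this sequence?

3

Computing terms: t_0 = 13, t_1 = 2, t_2 = 0, t_3 = 8, t_4 = 12, t_5 = 0, t_6 = 8.
Since (t_5, t_6) = (t_2, t_3) = (0, 8) (two consecutive terms determine the rest), the sequence is eventually periodic: after a pre-period of length 2 it cycles with period 3.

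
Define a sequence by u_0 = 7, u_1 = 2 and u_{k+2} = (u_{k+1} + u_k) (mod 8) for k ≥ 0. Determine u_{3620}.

5

We have u_0 = 7; u_1 = 2; u_2 = 1; u_3 = 3; u_4 = 4; u_5 = 7; u_6 = 3; u_7 = 2; u_8 = 5; u_9 = 7; u_{10} = 4; u_{11} = 3; u_{12} = 7; u_{13} = 2.
Since (u_{12}, u_{13}) = (u_0, u_1) = (7, 2) (two consecutive terms determine the rest), the sequence is periodic with period 12.
(3620 - 0) mod 12 = 8, so u_{3620} = u_8 = 5.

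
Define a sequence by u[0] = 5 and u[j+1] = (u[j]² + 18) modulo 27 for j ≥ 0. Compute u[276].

22

Listing terms: u[0] = 5; u[1] = 16; u[2] = 4; u[3] = 7; u[4] = 13; u[5] = 25; u[6] = 22; u[7] = 16.
Since u[7] = u[1] = 16, the sequence is eventually periodic: after a pre-period of length 1 it cycles with period 6.
For j ≥ 1, u[j] depends only on (j - 1) mod 6. (276 - 1) mod 6 = 5, so u[276] = u[6] = 22.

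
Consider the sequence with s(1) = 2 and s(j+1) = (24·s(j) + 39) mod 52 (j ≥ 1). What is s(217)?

15

We have s(1) = 2, s(2) = 35, s(3) = 47, s(4) = 23, s(5) = 19, s(6) = 27, s(7) = 11, s(8) = 43, s(9) = 31, s(10) = 3, s(11) = 7, s(12) = 51, s(13) = 15, s(14) = 35.
Since s(14) = s(2) = 35, the sequence is eventually periodic: after a pre-period of length 1 it cycles with period 12.
For j ≥ 2, s(j) depends only on (j - 2) mod 12. (217 - 2) mod 12 = 11, so s(217) = s(13) = 15.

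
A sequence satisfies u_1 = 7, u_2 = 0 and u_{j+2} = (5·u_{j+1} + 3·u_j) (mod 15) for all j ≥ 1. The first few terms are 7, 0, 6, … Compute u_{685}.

3

Computing terms: u_1 = 7; u_2 = 0; u_3 = 6; u_4 = 0; u_5 = 3; u_6 = 0; u_7 = 9; u_8 = 0; u_9 = 12; u_{10} = 0; u_{11} = 6.
Since (u_{10}, u_{11}) = (u_2, u_3) = (0, 6) (two consecutive terms determine the rest), the sequence is eventually periodic: after a pre-period of length 1 it cycles with period 8.
For j ≥ 2, u_j depends only on (j - 2) mod 8. (685 - 2) mod 8 = 3, so u_{685} = u_5 = 3.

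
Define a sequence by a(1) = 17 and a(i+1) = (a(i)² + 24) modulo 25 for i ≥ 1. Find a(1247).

We have a(1) = 17; a(2) = 13; a(3) = 18; a(4) = 23; a(5) = 3; a(6) = 8; a(7) = 13.
Since a(7) = a(2) = 13, the sequence is eventually periodic: after a pre-period of length 1 it cycles with period 5.
For i ≥ 2, a(i) depends only on (i - 2) mod 5. (1247 - 2) mod 5 = 0, so a(1247) = a(2) = 13.

13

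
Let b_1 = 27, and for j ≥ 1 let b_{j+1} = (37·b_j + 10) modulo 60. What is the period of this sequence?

12

Listing terms: b_1 = 27,  b_2 = 49,  b_3 = 23,  b_4 = 21,  b_5 = 7,  b_6 = 29,  b_7 = 3,  b_8 = 1,  b_9 = 47,  b_{10} = 9,  b_{11} = 43,  b_{12} = 41,  b_{13} = 27.
Since b_{13} = b_1 = 27, the sequence is periodic with period 12.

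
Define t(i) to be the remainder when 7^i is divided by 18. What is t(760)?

7

Computing terms: t(0) = 1; t(1) = 7; t(2) = 13; t(3) = 1.
The sequence repeats with period 3.
So t(760) = t(0 + ((760-0) mod 3)) = t(1) = 7.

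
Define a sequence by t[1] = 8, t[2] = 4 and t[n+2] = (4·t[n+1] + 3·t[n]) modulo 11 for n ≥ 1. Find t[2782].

7

We have t[1] = 8, t[2] = 4, t[3] = 7, t[4] = 7, t[5] = 5, t[6] = 8, t[7] = 3, t[8] = 3, t[9] = 10, t[10] = 5, t[11] = 6, t[12] = 6, t[13] = 9, t[14] = 10, t[15] = 1, t[16] = 1, t[17] = 7, t[18] = 9, t[19] = 2, t[20] = 2, t[21] = 3, t[22] = 7, t[23] = 4, t[24] = 4, t[25] = 6, t[26] = 3, t[27] = 8, t[28] = 8, t[29] = 1, t[30] = 6, t[31] = 5, t[32] = 5, t[33] = 2, t[34] = 1, t[35] = 10, t[36] = 10, t[37] = 4, t[38] = 2, t[39] = 9, t[40] = 9, t[41] = 8, t[42] = 4.
The sequence repeats with period 40.
So t[2782] = t[1 + ((2782-1) mod 40)] = t[22] = 7.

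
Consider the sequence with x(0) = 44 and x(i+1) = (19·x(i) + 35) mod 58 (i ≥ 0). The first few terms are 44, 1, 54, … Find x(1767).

x(0) = 44,  x(1) = 1,  x(2) = 54,  x(3) = 17,  x(4) = 10,  x(5) = 51,  x(6) = 18,  x(7) = 29,  x(8) = 6,  x(9) = 33,  x(10) = 24,  x(11) = 27,  x(12) = 26,  x(13) = 7,  x(14) = 52,  x(15) = 37,  x(16) = 42,  x(17) = 21,  x(18) = 28,  x(19) = 45,  x(20) = 20,  x(21) = 9,  x(22) = 32,  x(23) = 5,  x(24) = 14,  x(25) = 11,  x(26) = 12,  x(27) = 31,  x(28) = 44.
Since x(28) = x(0) = 44, the sequence is periodic with period 28.
So x(1767) = x(0 + ((1767-0) mod 28)) = x(3) = 17.

17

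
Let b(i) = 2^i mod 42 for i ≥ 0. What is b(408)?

Computing terms: b(0) = 1, b(1) = 2, b(2) = 4, b(3) = 8, b(4) = 16, b(5) = 32, b(6) = 22, b(7) = 2.
Since b(7) = b(1) = 2, the sequence is eventually periodic: after a pre-period of length 1 it cycles with period 6.
For i ≥ 1, b(i) depends only on (i - 1) mod 6. (408 - 1) mod 6 = 5, so b(408) = b(6) = 22.

22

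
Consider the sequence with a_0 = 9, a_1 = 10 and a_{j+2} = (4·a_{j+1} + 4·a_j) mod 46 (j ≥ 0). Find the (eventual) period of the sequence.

22

Computing terms: a_0 = 9; a_1 = 10; a_2 = 30; a_3 = 22; a_4 = 24; a_5 = 0; a_6 = 4; a_7 = 16; a_8 = 34; a_9 = 16; a_{10} = 16; a_{11} = 36; a_{12} = 24; a_{13} = 10; a_{14} = 44; a_{15} = 32; a_{16} = 28; a_{17} = 10; a_{18} = 14; a_{19} = 4; a_{20} = 26; a_{21} = 28; a_{22} = 32; a_{23} = 10; a_{24} = 30.
Since (a_{23}, a_{24}) = (a_1, a_2) = (10, 30) (two consecutive terms determine the rest), the sequence is eventually periodic: after a pre-period of length 1 it cycles with period 22.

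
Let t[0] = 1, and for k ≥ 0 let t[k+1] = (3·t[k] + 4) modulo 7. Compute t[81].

t[0] = 1; t[1] = 0; t[2] = 4; t[3] = 2; t[4] = 3; t[5] = 6; t[6] = 1.
Since t[6] = t[0] = 1, the sequence is periodic with period 6.
(81 - 0) mod 6 = 3, so t[81] = t[3] = 2.

2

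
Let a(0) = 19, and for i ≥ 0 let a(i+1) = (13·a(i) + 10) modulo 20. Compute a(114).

a(0) = 19; a(1) = 17; a(2) = 11; a(3) = 13; a(4) = 19.
Since a(4) = a(0) = 19, the sequence is periodic with period 4.
So a(114) = a(0 + ((114-0) mod 4)) = a(2) = 11.

11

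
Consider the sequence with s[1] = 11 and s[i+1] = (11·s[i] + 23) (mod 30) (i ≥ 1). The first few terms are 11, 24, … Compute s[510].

s[1] = 11; s[2] = 24; s[3] = 17; s[4] = 0; s[5] = 23; s[6] = 6; s[7] = 29; s[8] = 12; s[9] = 5; s[10] = 18; s[11] = 11.
Since s[11] = s[1] = 11, the sequence is periodic with period 10.
(510 - 1) mod 10 = 9, so s[510] = s[10] = 18.

18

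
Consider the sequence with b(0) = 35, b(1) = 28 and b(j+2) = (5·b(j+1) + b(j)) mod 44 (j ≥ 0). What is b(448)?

b(0) = 35,  b(1) = 28,  b(2) = 43,  b(3) = 23,  b(4) = 26,  b(5) = 21,  b(6) = 43,  b(7) = 16,  b(8) = 35,  b(9) = 15,  b(10) = 22,  b(11) = 37,  b(12) = 31,  b(13) = 16,  b(14) = 23,  b(15) = 43,  b(16) = 18,  b(17) = 1,  b(18) = 23,  b(19) = 28,  b(20) = 31,  b(21) = 7,  b(22) = 22,  b(23) = 29,  b(24) = 35,  b(25) = 28.
The sequence repeats with period 24.
(448 - 0) mod 24 = 16, so b(448) = b(16) = 18.

18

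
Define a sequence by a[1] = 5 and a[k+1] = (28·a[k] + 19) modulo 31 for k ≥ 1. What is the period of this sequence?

a[1] = 5, a[2] = 4, a[3] = 7, a[4] = 29, a[5] = 25, a[6] = 6, a[7] = 1, a[8] = 16, a[9] = 2, a[10] = 13, a[11] = 11, a[12] = 17, a[13] = 30, a[14] = 22, a[15] = 15, a[16] = 5.
Since a[16] = a[1] = 5, the sequence is periodic with period 15.

15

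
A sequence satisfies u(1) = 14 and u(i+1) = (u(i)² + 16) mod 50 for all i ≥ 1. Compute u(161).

Computing terms: u(1) = 14; u(2) = 12; u(3) = 10; u(4) = 16; u(5) = 22; u(6) = 0; u(7) = 16.
Since u(7) = u(4) = 16, the sequence is eventually periodic: after a pre-period of length 3 it cycles with period 3.
For i ≥ 4, u(i) depends only on (i - 4) mod 3. (161 - 4) mod 3 = 1, so u(161) = u(5) = 22.

22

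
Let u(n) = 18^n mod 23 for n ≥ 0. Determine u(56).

18

u(0) = 1,  u(1) = 18,  u(2) = 2,  u(3) = 13,  u(4) = 4,  u(5) = 3,  u(6) = 8,  u(7) = 6,  u(8) = 16,  u(9) = 12,  u(10) = 9,  u(11) = 1.
Since u(11) = u(0) = 1, the sequence is periodic with period 11.
(56 - 0) mod 11 = 1, so u(56) = u(1) = 18.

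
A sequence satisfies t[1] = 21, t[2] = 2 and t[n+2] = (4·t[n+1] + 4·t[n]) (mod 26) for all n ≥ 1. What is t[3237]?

14

t[1] = 21; t[2] = 2; t[3] = 14; t[4] = 12; t[5] = 0; t[6] = 22; t[7] = 10; t[8] = 24; t[9] = 6; t[10] = 16; t[11] = 10; t[12] = 0; t[13] = 14; t[14] = 4; t[15] = 20; t[16] = 18; t[17] = 22; t[18] = 4; t[19] = 0; t[20] = 16; t[21] = 12; t[22] = 8; t[23] = 2; t[24] = 14.
Since (t[23], t[24]) = (t[2], t[3]) = (2, 14) (two consecutive terms determine the rest), the sequence is eventually periodic: after a pre-period of length 1 it cycles with period 21.
For n ≥ 2, t[n] depends only on (n - 2) mod 21. (3237 - 2) mod 21 = 1, so t[3237] = t[3] = 14.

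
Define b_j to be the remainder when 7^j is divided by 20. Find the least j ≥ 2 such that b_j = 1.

4

Listing terms: b_1 = 7; b_2 = 9; b_3 = 3; b_4 = 1; b_5 = 7.
The sequence repeats with period 4.
The value 1 first appears (with j ≥ 2) at b_4.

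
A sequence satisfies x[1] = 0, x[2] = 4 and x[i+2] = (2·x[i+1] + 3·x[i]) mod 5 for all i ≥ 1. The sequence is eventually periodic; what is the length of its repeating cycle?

Listing terms: x[1] = 0,  x[2] = 4,  x[3] = 3,  x[4] = 3,  x[5] = 0,  x[6] = 4.
The sequence repeats with period 4.

4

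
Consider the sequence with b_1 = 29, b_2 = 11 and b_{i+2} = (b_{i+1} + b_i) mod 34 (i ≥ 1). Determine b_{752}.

27

b_1 = 29, b_2 = 11, b_3 = 6, b_4 = 17, b_5 = 23, b_6 = 6, b_7 = 29, b_8 = 1, b_9 = 30, b_{10} = 31, b_{11} = 27, b_{12} = 24, b_{13} = 17, b_{14} = 7, b_{15} = 24, b_{16} = 31, b_{17} = 21, b_{18} = 18, b_{19} = 5, b_{20} = 23, b_{21} = 28, b_{22} = 17, b_{23} = 11, b_{24} = 28, b_{25} = 5, b_{26} = 33, b_{27} = 4, b_{28} = 3, b_{29} = 7, b_{30} = 10, b_{31} = 17, b_{32} = 27, b_{33} = 10, b_{34} = 3, b_{35} = 13, b_{36} = 16, b_{37} = 29, b_{38} = 11.
The sequence repeats with period 36.
So b_{752} = b_{1 + ((752-1) mod 36)} = b_{32} = 27.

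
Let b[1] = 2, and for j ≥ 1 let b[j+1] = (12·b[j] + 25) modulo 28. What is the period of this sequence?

We have b[1] = 2,  b[2] = 21,  b[3] = 25,  b[4] = 17,  b[5] = 5,  b[6] = 1,  b[7] = 9,  b[8] = 21.
Since b[8] = b[2] = 21, the sequence is eventually periodic: after a pre-period of length 1 it cycles with period 6.

6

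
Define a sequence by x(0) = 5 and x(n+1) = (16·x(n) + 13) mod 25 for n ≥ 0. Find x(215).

x(0) = 5; x(1) = 18; x(2) = 1; x(3) = 4; x(4) = 2; x(5) = 20; x(6) = 8; x(7) = 16; x(8) = 19; x(9) = 17; x(10) = 10; x(11) = 23; x(12) = 6; x(13) = 9; x(14) = 7; x(15) = 0; x(16) = 13; x(17) = 21; x(18) = 24; x(19) = 22; x(20) = 15; x(21) = 3; x(22) = 11; x(23) = 14; x(24) = 12; x(25) = 5.
The sequence repeats with period 25.
So x(215) = x(0 + ((215-0) mod 25)) = x(15) = 0.

0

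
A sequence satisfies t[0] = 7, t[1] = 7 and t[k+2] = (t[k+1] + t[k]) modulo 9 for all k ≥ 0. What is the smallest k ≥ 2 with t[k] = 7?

9

Listing terms: t[0] = 7,  t[1] = 7,  t[2] = 5,  t[3] = 3,  t[4] = 8,  t[5] = 2,  t[6] = 1,  t[7] = 3,  t[8] = 4,  t[9] = 7,  t[10] = 2,  t[11] = 0,  t[12] = 2,  t[13] = 2,  t[14] = 4,  t[15] = 6,  t[16] = 1,  t[17] = 7,  t[18] = 8,  t[19] = 6,  t[20] = 5,  t[21] = 2,  t[22] = 7,  t[23] = 0,  t[24] = 7,  t[25] = 7.
Since (t[24], t[25]) = (t[0], t[1]) = (7, 7) (two consecutive terms determine the rest), the sequence is periodic with period 24.
The value 7 first appears (with k ≥ 2) at t[9].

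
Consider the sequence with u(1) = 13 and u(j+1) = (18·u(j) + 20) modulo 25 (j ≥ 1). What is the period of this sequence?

We have u(1) = 13, u(2) = 4, u(3) = 17, u(4) = 1, u(5) = 13.
Since u(5) = u(1) = 13, the sequence is periodic with period 4.

4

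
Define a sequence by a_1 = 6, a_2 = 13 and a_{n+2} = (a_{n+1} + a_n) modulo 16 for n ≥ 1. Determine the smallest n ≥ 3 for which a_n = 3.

Computing terms: a_1 = 6, a_2 = 13, a_3 = 3, a_4 = 0, a_5 = 3, a_6 = 3, a_7 = 6, a_8 = 9, a_9 = 15, a_{10} = 8, a_{11} = 7, a_{12} = 15, a_{13} = 6, a_{14} = 5, a_{15} = 11, a_{16} = 0, a_{17} = 11, a_{18} = 11, a_{19} = 6, a_{20} = 1, a_{21} = 7, a_{22} = 8, a_{23} = 15, a_{24} = 7, a_{25} = 6, a_{26} = 13.
The sequence repeats with period 24.
The value 3 first appears (with n ≥ 3) at a_3.

3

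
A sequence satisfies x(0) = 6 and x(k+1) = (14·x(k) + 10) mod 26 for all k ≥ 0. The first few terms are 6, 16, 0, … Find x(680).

20

We have x(0) = 6, x(1) = 16, x(2) = 0, x(3) = 10, x(4) = 20, x(5) = 4, x(6) = 14, x(7) = 24, x(8) = 8, x(9) = 18, x(10) = 2, x(11) = 12, x(12) = 22, x(13) = 6.
Since x(13) = x(0) = 6, the sequence is periodic with period 13.
(680 - 0) mod 13 = 4, so x(680) = x(4) = 20.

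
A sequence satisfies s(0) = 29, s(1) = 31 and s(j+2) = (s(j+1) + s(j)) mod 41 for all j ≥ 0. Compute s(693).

1

s(0) = 29; s(1) = 31; s(2) = 19; s(3) = 9; s(4) = 28; s(5) = 37; s(6) = 24; s(7) = 20; s(8) = 3; s(9) = 23; s(10) = 26; s(11) = 8; s(12) = 34; s(13) = 1; s(14) = 35; s(15) = 36; s(16) = 30; s(17) = 25; s(18) = 14; s(19) = 39; s(20) = 12; s(21) = 10; s(22) = 22; s(23) = 32; s(24) = 13; s(25) = 4; s(26) = 17; s(27) = 21; s(28) = 38; s(29) = 18; s(30) = 15; s(31) = 33; s(32) = 7; s(33) = 40; s(34) = 6; s(35) = 5; s(36) = 11; s(37) = 16; s(38) = 27; s(39) = 2; s(40) = 29; s(41) = 31.
The sequence repeats with period 40.
So s(693) = s(0 + ((693-0) mod 40)) = s(13) = 1.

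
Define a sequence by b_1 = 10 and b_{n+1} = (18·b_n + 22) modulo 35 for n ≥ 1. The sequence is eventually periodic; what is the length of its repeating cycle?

12

Listing terms: b_1 = 10,  b_2 = 27,  b_3 = 18,  b_4 = 31,  b_5 = 20,  b_6 = 32,  b_7 = 3,  b_8 = 6,  b_9 = 25,  b_{10} = 17,  b_{11} = 13,  b_{12} = 11,  b_{13} = 10.
The sequence repeats with period 12.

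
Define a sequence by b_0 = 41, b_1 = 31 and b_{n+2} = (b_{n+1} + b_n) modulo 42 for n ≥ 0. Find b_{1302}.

Computing terms: b_0 = 41, b_1 = 31, b_2 = 30, b_3 = 19, b_4 = 7, b_5 = 26, b_6 = 33, b_7 = 17, b_8 = 8, b_9 = 25, b_{10} = 33, b_{11} = 16, b_{12} = 7, b_{13} = 23, b_{14} = 30, b_{15} = 11, b_{16} = 41, b_{17} = 10, b_{18} = 9, b_{19} = 19, b_{20} = 28, b_{21} = 5, b_{22} = 33, b_{23} = 38, b_{24} = 29, b_{25} = 25, b_{26} = 12, b_{27} = 37, b_{28} = 7, b_{29} = 2, b_{30} = 9, b_{31} = 11, b_{32} = 20, b_{33} = 31, b_{34} = 9, b_{35} = 40, b_{36} = 7, b_{37} = 5, b_{38} = 12, b_{39} = 17, b_{40} = 29, b_{41} = 4, b_{42} = 33, b_{43} = 37, b_{44} = 28, b_{45} = 23, b_{46} = 9, b_{47} = 32, b_{48} = 41, b_{49} = 31.
The sequence repeats with period 48.
So b_{1302} = b_{0 + ((1302-0) mod 48)} = b_6 = 33.

33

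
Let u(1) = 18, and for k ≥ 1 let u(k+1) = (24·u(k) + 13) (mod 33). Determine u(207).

Computing terms: u(1) = 18; u(2) = 16; u(3) = 1; u(4) = 4; u(5) = 10; u(6) = 22; u(7) = 13; u(8) = 28; u(9) = 25; u(10) = 19; u(11) = 7; u(12) = 16.
Since u(12) = u(2) = 16, the sequence is eventually periodic: after a pre-period of length 1 it cycles with period 10.
For k ≥ 2, u(k) depends only on (k - 2) mod 10. (207 - 2) mod 10 = 5, so u(207) = u(7) = 13.

13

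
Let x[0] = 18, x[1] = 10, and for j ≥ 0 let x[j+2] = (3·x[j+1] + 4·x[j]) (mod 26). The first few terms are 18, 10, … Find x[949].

10

Computing terms: x[0] = 18, x[1] = 10, x[2] = 24, x[3] = 8, x[4] = 16, x[5] = 2, x[6] = 18, x[7] = 10.
Since (x[6], x[7]) = (x[0], x[1]) = (18, 10) (two consecutive terms determine the rest), the sequence is periodic with period 6.
(949 - 0) mod 6 = 1, so x[949] = x[1] = 10.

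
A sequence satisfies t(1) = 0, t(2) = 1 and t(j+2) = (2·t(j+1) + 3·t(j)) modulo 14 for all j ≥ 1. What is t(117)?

t(1) = 0, t(2) = 1, t(3) = 2, t(4) = 7, t(5) = 6, t(6) = 5, t(7) = 0, t(8) = 1.
The sequence repeats with period 6.
(117 - 1) mod 6 = 2, so t(117) = t(3) = 2.

2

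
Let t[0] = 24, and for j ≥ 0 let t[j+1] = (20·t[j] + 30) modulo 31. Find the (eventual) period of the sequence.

Computing terms: t[0] = 24,  t[1] = 14,  t[2] = 0,  t[3] = 30,  t[4] = 10,  t[5] = 13,  t[6] = 11,  t[7] = 2,  t[8] = 8,  t[9] = 4,  t[10] = 17,  t[11] = 29,  t[12] = 21,  t[13] = 16,  t[14] = 9,  t[15] = 24.
Since t[15] = t[0] = 24, the sequence is periodic with period 15.

15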